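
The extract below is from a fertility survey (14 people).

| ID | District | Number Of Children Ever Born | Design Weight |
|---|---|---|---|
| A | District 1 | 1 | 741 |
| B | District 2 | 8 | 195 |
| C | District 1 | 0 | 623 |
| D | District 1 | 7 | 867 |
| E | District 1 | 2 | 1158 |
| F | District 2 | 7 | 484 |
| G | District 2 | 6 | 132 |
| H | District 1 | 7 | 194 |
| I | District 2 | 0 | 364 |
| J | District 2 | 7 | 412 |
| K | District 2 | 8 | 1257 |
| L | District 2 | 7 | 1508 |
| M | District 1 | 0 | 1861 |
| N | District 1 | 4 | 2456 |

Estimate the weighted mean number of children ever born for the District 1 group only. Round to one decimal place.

District 1 rows: A, C, D, E, H, M, N
Weighted sum = 1×741 + 0×623 + 7×867 + 2×1158 + 7×194 + 0×1861 + 4×2456
  = 20308
Sum of weights = 741 + 623 + 867 + 1158 + 194 + 1861 + 2456 = 7900
Weighted mean = 20308 / 7900 = 2.5706329

2.6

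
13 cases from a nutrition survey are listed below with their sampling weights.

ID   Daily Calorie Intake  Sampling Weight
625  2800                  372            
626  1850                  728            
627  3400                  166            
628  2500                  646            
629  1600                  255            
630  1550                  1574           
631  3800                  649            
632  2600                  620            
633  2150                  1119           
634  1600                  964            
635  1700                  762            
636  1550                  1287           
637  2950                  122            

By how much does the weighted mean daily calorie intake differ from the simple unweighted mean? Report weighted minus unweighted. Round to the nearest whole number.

-251

Unweighted sum = 30050
Unweighted mean = 30050 / 13 = 2311.5385
Weighted sum = 19092100
Sum of weights = 9264
Weighted mean = 19092100 / 9264 = 2060.8916
Difference (weighted minus unweighted) = -250.64684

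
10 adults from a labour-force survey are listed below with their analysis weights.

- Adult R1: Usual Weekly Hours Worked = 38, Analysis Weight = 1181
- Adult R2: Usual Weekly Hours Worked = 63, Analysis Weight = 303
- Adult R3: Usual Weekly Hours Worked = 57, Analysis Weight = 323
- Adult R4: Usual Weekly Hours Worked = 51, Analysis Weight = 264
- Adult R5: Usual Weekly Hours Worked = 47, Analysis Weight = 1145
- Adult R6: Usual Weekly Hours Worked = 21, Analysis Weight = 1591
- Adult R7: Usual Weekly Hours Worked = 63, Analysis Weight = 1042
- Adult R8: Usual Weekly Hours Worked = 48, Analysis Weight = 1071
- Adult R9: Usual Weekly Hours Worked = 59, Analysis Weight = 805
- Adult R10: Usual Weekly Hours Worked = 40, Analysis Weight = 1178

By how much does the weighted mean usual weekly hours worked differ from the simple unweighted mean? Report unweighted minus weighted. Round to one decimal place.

4.4

Unweighted sum = 38 + 63 + 57 + 51 + 47 + 21 + 63 + 48 + 59 + 40 = 487
Unweighted mean = 487 / 10 = 48.7
Weighted sum = 38×1181 + 63×303 + 57×323 + 51×264 + 47×1145 + 21×1591 + 63×1042 + 48×1071 + 59×805 + 40×1178
  = 44878 + 19089 + 18411 + 13464 + 53815 + 33411 + 65646 + 51408 + 47495 + 47120 = 394737
Sum of weights = 1181 + 303 + 323 + 264 + 1145 + 1591 + 1042 + 1071 + 805 + 1178 = 8903
Weighted mean = 394737 / 8903 = 44.337527
Difference (unweighted minus weighted) = 4.3624733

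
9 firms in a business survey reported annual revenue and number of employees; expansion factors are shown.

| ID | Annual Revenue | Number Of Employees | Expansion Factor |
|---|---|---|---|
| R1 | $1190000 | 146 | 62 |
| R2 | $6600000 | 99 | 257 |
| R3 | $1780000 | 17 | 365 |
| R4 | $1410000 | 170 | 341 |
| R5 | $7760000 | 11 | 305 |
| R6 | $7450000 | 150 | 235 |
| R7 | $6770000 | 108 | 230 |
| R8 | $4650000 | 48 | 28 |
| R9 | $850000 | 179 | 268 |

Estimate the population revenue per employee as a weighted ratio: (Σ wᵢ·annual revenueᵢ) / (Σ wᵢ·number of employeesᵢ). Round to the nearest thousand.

42000

Σ wᵢ·y = 1190000×62 + 6600000×257 + 1780000×365 + 1410000×341 + 7760000×305 + 7450000×235 + 6770000×230 + 4650000×28 + 850000×268
  = 73780000 + 1696200000 + 649700000 + 480810000 + 2366800000 + 1750750000 + 1557100000 + 130200000 + 227800000 = 8933140000
Σ wᵢ·x = 146×62 + 99×257 + 17×365 + 170×341 + 11×305 + 150×235 + 108×230 + 48×28 + 179×268
  = 9052 + 25443 + 6205 + 57970 + 3355 + 35250 + 24840 + 1344 + 47972 = 211431
Ratio = 8933140000 / 211431 = 42250.853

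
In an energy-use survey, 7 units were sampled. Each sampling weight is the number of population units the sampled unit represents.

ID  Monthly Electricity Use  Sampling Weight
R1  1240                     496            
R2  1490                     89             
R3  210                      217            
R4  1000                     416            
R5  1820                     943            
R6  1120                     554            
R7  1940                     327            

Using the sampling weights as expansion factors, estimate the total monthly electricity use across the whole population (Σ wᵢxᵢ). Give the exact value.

4180340

Weighted total = 1240×496 + 1490×89 + 210×217 + 1000×416 + 1820×943 + 1120×554 + 1940×327
  = 615040 + 132610 + 45570 + 416000 + 1716260 + 620480 + 634380 = 4180340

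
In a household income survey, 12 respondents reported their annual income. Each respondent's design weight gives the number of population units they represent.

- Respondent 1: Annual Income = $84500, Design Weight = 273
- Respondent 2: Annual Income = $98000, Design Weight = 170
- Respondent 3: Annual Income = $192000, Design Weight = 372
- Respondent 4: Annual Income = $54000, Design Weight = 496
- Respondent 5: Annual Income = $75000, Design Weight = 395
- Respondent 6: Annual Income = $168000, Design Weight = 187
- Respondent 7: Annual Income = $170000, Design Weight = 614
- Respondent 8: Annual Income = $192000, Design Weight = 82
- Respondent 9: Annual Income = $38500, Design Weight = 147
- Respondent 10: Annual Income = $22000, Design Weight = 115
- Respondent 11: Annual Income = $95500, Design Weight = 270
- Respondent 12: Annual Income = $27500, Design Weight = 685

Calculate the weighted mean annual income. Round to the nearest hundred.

97700

Weighted sum = 371913500
Sum of weights = 3806
Weighted mean = 371913500 / 3806 = 97717.683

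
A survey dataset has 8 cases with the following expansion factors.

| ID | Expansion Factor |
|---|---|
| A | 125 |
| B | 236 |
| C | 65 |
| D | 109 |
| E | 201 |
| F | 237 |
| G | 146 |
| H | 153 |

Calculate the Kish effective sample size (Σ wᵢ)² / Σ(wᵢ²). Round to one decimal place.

Σ wᵢ = 1272
Σ wᵢ² = 15625 + 55696 + 4225 + 11881 + 40401 + 56169 + 21316 + 23409 = 228722
n_eff = 1272² / 228722 = 1617984 / 228722 = 7.07402

7.1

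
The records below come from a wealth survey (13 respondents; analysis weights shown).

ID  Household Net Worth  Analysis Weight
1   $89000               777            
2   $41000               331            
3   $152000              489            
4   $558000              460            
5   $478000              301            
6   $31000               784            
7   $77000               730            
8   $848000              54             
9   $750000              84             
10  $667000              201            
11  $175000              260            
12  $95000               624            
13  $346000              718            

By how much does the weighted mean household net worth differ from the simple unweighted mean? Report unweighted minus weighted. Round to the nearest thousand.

119000

Unweighted sum = 4307000
Unweighted mean = 4307000 / 13 = 331307.69
Weighted sum = 1234191000
Sum of weights = 5813
Weighted mean = 1234191000 / 5813 = 212315.67
Difference (unweighted minus weighted) = 118992.02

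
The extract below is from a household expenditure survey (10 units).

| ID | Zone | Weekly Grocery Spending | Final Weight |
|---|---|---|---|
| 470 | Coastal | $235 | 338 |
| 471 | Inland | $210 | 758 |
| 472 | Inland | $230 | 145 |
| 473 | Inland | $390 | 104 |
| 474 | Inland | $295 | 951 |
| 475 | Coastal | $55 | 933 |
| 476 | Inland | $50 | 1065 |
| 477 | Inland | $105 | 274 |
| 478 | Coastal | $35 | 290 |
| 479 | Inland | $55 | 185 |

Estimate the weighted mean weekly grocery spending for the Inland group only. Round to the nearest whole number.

Inland rows: 471, 472, 473, 474, 476, 477, 479
Weighted sum = 210×758 + 230×145 + 390×104 + 295×951 + 50×1065 + 105×274 + 55×185
  = 159180 + 33350 + 40560 + 280545 + 53250 + 28770 + 10175 = 605830
Sum of weights = 758 + 145 + 104 + 951 + 1065 + 274 + 185 = 3482
Weighted mean = 605830 / 3482 = 173.98909

174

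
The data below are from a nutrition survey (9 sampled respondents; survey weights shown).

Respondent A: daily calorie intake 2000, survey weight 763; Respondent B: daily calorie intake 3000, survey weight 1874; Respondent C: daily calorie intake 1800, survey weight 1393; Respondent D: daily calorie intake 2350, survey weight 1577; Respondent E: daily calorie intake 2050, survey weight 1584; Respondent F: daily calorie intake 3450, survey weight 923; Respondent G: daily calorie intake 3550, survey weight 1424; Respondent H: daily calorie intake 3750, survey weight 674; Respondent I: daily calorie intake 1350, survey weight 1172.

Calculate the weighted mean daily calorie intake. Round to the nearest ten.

2540

Weighted sum = 2000×763 + 3000×1874 + 1800×1393 + 2350×1577 + 2050×1584 + 3450×923 + 3550×1424 + 3750×674 + 1350×1172
  = 1526000 + 5622000 + 2507400 + 3705950 + 3247200 + 3184350 + 5055200 + 2527500 + 1582200 = 28957800
Sum of weights = 763 + 1874 + 1393 + 1577 + 1584 + 923 + 1424 + 674 + 1172 = 11384
Weighted mean = 28957800 / 11384 = 2543.728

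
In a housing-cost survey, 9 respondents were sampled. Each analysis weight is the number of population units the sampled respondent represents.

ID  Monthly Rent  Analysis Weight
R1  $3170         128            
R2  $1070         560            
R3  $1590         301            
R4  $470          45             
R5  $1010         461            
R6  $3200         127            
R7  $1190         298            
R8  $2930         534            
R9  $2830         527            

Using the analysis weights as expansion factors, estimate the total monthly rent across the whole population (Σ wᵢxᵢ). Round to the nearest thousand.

5787000

Weighted total = 3170×128 + 1070×560 + 1590×301 + 470×45 + 1010×461 + 3200×127 + 1190×298 + 2930×534 + 2830×527
  = 5787360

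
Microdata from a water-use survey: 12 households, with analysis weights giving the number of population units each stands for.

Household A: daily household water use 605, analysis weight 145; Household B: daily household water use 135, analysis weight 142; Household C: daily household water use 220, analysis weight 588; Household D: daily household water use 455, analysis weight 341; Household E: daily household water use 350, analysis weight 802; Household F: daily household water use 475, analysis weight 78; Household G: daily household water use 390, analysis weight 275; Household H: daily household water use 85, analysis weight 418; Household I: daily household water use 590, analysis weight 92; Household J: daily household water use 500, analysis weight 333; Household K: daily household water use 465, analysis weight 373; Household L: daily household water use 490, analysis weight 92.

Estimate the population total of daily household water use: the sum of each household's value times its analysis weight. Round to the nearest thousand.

1291000

Weighted total = 1291245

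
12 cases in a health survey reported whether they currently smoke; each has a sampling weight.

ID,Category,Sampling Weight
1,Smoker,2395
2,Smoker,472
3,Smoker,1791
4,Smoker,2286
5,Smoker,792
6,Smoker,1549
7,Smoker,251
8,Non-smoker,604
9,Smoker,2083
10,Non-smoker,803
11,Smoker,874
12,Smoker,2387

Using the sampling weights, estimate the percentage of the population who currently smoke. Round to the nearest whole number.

91

Sum of weights for 'Smoker' = 2395 + 472 + 1791 + 2286 + 792 + 1549 + 251 + 2083 + 874 + 2387 = 14880
Total weight = 2395 + 472 + 1791 + 2286 + 792 + 1549 + 251 + 604 + 2083 + 803 + 874 + 2387 = 16287
Weighted proportion = 14880 / 16287 = 0.91361208 → 91.361208%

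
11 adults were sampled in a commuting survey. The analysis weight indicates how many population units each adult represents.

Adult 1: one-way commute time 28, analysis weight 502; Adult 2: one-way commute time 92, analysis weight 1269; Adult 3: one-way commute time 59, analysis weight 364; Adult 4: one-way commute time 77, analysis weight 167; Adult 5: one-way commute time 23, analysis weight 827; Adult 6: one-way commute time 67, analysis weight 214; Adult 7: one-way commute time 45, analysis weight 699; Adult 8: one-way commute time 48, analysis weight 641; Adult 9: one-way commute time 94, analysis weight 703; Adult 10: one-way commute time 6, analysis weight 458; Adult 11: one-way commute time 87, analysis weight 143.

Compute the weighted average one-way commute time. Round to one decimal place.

Weighted sum = 28×502 + 92×1269 + 59×364 + 77×167 + 23×827 + 67×214 + 45×699 + 48×641 + 94×703 + 6×458 + 87×143
  = 341992
Sum of weights = 502 + 1269 + 364 + 167 + 827 + 214 + 699 + 641 + 703 + 458 + 143 = 5987
Weighted mean = 341992 / 5987 = 57.122432

57.1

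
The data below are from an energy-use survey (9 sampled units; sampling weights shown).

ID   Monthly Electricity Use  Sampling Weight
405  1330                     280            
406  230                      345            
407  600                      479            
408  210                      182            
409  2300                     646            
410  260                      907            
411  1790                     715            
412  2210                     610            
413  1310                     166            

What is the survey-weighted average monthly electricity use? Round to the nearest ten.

Weighted sum = 1330×280 + 230×345 + 600×479 + 210×182 + 2300×646 + 260×907 + 1790×715 + 2210×610 + 1310×166
  = 372400 + 79350 + 287400 + 38220 + 1485800 + 235820 + 1279850 + 1348100 + 217460 = 5344400
Sum of weights = 280 + 345 + 479 + 182 + 646 + 907 + 715 + 610 + 166 = 4330
Weighted mean = 5344400 / 4330 = 1234.2725

1230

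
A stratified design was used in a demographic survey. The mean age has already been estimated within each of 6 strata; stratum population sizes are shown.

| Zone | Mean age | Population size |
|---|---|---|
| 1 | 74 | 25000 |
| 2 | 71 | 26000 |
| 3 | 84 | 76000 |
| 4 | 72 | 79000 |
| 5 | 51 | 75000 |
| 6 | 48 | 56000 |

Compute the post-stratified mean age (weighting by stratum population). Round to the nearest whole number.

66

Σ Nₕ·x̄ₕ = 74×25000 + 71×26000 + 84×76000 + 72×79000 + 51×75000 + 48×56000
  = 1850000 + 1846000 + 6384000 + 5688000 + 3825000 + 2688000 = 22281000
Σ Nₕ = 25000 + 26000 + 76000 + 79000 + 75000 + 56000 = 337000
Overall mean = 22281000 / 337000 = 66.115727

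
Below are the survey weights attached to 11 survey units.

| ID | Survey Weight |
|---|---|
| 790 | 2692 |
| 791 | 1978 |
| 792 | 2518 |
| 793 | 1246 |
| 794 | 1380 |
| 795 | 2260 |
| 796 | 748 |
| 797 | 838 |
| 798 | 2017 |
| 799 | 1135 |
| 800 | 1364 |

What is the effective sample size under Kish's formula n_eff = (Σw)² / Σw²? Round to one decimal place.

Σ wᵢ = 18176
Σ wᵢ² = 34542946
n_eff = 18176² / 34542946 = 330366976 / 34542946 = 9.5639491

9.6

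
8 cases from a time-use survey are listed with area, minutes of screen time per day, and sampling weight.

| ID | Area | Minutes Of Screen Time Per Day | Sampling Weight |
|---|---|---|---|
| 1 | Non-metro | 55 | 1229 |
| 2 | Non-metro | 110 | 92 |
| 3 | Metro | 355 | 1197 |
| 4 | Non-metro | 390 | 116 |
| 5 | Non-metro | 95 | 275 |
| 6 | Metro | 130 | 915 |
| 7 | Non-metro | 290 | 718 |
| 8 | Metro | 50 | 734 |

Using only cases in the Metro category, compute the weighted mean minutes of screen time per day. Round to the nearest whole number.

204

Metro rows: 3, 6, 8
Weighted sum = 355×1197 + 130×915 + 50×734
  = 424935 + 118950 + 36700 = 580585
Sum of weights = 1197 + 915 + 734 = 2846
Weighted mean = 580585 / 2846 = 204.00035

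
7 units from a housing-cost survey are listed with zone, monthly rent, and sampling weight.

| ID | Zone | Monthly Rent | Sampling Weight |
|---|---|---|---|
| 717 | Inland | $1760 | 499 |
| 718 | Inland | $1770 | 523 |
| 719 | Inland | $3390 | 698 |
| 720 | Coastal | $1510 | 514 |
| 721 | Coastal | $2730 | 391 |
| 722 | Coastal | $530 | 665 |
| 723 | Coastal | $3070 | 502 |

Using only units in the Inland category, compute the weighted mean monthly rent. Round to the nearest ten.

Inland rows: 717, 718, 719
Weighted sum = 1760×499 + 1770×523 + 3390×698
  = 878240 + 925710 + 2366220 = 4170170
Sum of weights = 1720
Weighted mean = 4170170 / 1720 = 2424.5174

2420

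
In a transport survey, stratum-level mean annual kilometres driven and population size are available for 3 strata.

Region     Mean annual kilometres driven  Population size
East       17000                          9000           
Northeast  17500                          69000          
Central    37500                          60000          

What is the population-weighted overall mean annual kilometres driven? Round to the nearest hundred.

26200

Σ Nₕ·x̄ₕ = 3610500000
Σ Nₕ = 9000 + 69000 + 60000 = 138000
Overall mean = 3610500000 / 138000 = 26163.043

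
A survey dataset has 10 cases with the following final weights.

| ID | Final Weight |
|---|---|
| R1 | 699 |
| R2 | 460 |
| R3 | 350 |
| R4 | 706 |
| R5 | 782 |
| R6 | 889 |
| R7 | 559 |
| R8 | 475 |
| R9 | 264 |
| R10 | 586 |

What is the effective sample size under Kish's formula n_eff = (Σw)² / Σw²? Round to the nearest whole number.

Σ wᵢ = 699 + 460 + 350 + 706 + 782 + 889 + 559 + 475 + 264 + 586 = 5770
Σ wᵢ² = 488601 + 211600 + 122500 + 498436 + 611524 + 790321 + 312481 + 225625 + 69696 + 343396 = 3674180
n_eff = 5770² / 3674180 = 33292900 / 3674180 = 9.0613144

9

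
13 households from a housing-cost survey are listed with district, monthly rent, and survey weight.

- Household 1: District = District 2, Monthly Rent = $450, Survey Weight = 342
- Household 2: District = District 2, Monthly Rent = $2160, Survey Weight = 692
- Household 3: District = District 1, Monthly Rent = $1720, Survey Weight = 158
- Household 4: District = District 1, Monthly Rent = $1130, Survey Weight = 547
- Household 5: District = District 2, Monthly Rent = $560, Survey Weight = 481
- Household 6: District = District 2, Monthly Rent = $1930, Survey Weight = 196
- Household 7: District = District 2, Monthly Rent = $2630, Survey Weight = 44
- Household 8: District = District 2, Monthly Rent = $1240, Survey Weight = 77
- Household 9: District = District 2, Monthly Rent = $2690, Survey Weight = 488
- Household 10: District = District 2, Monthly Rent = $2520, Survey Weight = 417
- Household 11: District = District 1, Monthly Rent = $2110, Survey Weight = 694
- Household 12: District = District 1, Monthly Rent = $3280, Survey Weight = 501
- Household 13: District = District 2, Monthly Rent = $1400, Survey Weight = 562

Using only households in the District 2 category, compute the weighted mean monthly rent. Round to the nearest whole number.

District 2 rows: 1, 2, 5, 6, 7, 8, 9, 10, 13
Weighted sum = 450×342 + 2160×692 + 560×481 + 1930×196 + 2630×44 + 1240×77 + 2690×488 + 2520×417 + 1400×562
  = 153900 + 1494720 + 269360 + 378280 + 115720 + 95480 + 1312720 + 1050840 + 786800 = 5657820
Sum of weights = 342 + 692 + 481 + 196 + 44 + 77 + 488 + 417 + 562 = 3299
Weighted mean = 5657820 / 3299 = 1715.0106

1715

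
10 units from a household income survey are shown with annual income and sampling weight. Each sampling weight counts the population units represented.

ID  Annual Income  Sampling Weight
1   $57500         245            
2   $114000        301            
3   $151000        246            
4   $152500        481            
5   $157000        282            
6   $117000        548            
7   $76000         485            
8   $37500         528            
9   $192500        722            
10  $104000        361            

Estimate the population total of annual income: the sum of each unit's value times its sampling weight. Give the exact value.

500479000

Weighted total = 57500×245 + 114000×301 + 151000×246 + 152500×481 + 157000×282 + 117000×548 + 76000×485 + 37500×528 + 192500×722 + 104000×361
  = 14087500 + 34314000 + 37146000 + 73352500 + 44274000 + 64116000 + 36860000 + 19800000 + 138985000 + 37544000 = 500479000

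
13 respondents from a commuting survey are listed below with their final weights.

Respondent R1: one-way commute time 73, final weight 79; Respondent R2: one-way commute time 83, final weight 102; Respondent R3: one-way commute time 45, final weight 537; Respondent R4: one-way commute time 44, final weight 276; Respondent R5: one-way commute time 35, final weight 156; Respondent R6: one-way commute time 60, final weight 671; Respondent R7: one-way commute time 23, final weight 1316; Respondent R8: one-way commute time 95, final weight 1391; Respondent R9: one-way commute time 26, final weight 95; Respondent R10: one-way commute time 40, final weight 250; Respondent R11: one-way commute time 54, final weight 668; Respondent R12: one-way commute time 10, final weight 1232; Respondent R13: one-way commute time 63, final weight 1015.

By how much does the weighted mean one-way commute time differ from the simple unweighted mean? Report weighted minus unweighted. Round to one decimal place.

Unweighted sum = 651
Unweighted mean = 651 / 13 = 50.076923
Weighted sum = 383482
Sum of weights = 7788
Weighted mean = 383482 / 7788 = 49.240113
Difference (weighted minus unweighted) = -0.83681008

-0.8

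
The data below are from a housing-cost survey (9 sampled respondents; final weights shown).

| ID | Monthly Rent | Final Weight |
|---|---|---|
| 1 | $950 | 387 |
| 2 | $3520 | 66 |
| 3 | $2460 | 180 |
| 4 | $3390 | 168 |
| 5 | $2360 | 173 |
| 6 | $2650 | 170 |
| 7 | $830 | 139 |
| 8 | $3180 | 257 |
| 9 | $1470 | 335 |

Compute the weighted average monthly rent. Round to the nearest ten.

Weighted sum = 950×387 + 3520×66 + 2460×180 + 3390×168 + 2360×173 + 2650×170 + 830×139 + 3180×257 + 1470×335
  = 367650 + 232320 + 442800 + 569520 + 408280 + 450500 + 115370 + 817260 + 492450 = 3896150
Sum of weights = 387 + 66 + 180 + 168 + 173 + 170 + 139 + 257 + 335 = 1875
Weighted mean = 3896150 / 1875 = 2077.9467

2080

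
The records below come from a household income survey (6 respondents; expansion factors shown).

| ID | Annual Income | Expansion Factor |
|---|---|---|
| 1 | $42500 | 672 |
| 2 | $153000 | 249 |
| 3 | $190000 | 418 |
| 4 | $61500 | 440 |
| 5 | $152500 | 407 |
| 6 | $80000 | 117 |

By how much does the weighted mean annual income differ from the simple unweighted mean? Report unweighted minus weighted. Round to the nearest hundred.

Unweighted sum = 42500 + 153000 + 190000 + 61500 + 152500 + 80000 = 679500
Unweighted mean = 679500 / 6 = 113250
Weighted sum = 42500×672 + 153000×249 + 190000×418 + 61500×440 + 152500×407 + 80000×117
  = 28560000 + 38097000 + 79420000 + 27060000 + 62067500 + 9360000 = 244564500
Sum of weights = 2303
Weighted mean = 244564500 / 2303 = 106193.88
Difference (unweighted minus weighted) = 7056.1224

7100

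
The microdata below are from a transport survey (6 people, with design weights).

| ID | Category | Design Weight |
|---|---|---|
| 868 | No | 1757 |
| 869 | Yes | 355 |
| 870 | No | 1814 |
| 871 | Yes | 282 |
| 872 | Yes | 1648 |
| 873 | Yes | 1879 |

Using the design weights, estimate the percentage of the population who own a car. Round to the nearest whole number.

Sum of weights for 'Yes' = 355 + 282 + 1648 + 1879 = 4164
Total weight = 1757 + 355 + 1814 + 282 + 1648 + 1879 = 7735
Weighted proportion = 4164 / 7735 = 0.53833226 → 53.833226%

54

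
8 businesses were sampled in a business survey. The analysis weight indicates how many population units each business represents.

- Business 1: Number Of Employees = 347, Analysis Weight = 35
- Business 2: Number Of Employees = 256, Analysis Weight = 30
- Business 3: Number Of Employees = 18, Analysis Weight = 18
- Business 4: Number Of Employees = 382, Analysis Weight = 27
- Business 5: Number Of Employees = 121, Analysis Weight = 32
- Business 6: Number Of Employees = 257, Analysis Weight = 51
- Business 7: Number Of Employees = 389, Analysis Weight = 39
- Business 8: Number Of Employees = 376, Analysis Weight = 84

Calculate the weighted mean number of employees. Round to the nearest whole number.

298

Weighted sum = 347×35 + 256×30 + 18×18 + 382×27 + 121×32 + 257×51 + 389×39 + 376×84
  = 12145 + 7680 + 324 + 10314 + 3872 + 13107 + 15171 + 31584 = 94197
Sum of weights = 35 + 30 + 18 + 27 + 32 + 51 + 39 + 84 = 316
Weighted mean = 94197 / 316 = 298.09177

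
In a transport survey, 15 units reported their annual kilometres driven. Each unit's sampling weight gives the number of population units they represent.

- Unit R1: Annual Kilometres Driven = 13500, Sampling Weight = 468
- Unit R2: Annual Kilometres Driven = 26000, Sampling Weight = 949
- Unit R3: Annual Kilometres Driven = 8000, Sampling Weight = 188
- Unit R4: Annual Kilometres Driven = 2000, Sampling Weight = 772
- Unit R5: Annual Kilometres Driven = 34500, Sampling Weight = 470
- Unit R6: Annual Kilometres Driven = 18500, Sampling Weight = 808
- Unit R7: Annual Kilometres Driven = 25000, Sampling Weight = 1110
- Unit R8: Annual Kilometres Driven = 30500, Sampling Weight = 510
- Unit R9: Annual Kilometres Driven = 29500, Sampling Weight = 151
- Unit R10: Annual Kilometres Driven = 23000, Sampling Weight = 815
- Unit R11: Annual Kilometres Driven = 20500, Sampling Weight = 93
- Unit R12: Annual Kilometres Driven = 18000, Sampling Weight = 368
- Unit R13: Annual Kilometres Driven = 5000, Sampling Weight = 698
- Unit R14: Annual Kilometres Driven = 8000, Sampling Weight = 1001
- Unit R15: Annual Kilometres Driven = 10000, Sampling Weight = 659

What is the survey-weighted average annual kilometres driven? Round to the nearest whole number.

Weighted sum = 158326000
Sum of weights = 9060
Weighted mean = 158326000 / 9060 = 17475.276

17475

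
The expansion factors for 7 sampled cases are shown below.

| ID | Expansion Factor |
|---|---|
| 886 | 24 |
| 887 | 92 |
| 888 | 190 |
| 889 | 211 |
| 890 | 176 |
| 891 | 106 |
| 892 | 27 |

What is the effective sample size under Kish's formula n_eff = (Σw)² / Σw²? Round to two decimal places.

Σ wᵢ = 24 + 92 + 190 + 211 + 176 + 106 + 27 = 826
Σ wᵢ² = 576 + 8464 + 36100 + 44521 + 30976 + 11236 + 729 = 132602
n_eff = 826² / 132602 = 682276 / 132602 = 5.1452919

5.15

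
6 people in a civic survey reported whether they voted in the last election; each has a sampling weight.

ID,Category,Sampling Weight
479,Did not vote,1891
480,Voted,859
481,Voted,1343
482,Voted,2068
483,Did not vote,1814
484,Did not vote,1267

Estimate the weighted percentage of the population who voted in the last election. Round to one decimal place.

Sum of weights for 'Voted' = 859 + 1343 + 2068 = 4270
Total weight = 9242
Weighted proportion = 4270 / 9242 = 0.46202121 → 46.202121%

46.2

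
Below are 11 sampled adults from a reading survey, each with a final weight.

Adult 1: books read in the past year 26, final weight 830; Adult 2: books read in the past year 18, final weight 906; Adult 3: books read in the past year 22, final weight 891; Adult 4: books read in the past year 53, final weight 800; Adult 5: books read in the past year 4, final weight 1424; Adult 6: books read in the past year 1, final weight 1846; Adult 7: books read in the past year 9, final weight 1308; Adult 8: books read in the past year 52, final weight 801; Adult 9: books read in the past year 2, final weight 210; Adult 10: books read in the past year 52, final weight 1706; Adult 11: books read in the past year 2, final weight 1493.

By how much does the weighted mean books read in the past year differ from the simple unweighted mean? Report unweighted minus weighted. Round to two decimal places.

Unweighted sum = 26 + 18 + 22 + 53 + 4 + 1 + 9 + 52 + 2 + 52 + 2 = 241
Unweighted mean = 241 / 11 = 21.909091
Weighted sum = 26×830 + 18×906 + 22×891 + 53×800 + 4×1424 + 1×1846 + 9×1308 + 52×801 + 2×210 + 52×1706 + 2×1493
  = 21580 + 16308 + 19602 + 42400 + 5696 + 1846 + 11772 + 41652 + 420 + 88712 + 2986 = 252974
Sum of weights = 830 + 906 + 891 + 800 + 1424 + 1846 + 1308 + 801 + 210 + 1706 + 1493 = 12215
Weighted mean = 252974 / 12215 = 20.710111
Difference (unweighted minus weighted) = 1.1989804

1.20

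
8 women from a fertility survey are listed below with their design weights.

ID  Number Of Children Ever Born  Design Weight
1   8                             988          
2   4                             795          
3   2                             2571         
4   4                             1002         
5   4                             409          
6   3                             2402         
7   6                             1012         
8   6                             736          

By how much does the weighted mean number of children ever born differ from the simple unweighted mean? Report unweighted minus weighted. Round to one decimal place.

0.6

Unweighted sum = 8 + 4 + 2 + 4 + 4 + 3 + 6 + 6 = 37
Unweighted mean = 37 / 8 = 4.625
Weighted sum = 8×988 + 4×795 + 2×2571 + 4×1002 + 4×409 + 3×2402 + 6×1012 + 6×736
  = 7904 + 3180 + 5142 + 4008 + 1636 + 7206 + 6072 + 4416 = 39564
Sum of weights = 9915
Weighted mean = 39564 / 9915 = 3.9903177
Difference (unweighted minus weighted) = 0.6346823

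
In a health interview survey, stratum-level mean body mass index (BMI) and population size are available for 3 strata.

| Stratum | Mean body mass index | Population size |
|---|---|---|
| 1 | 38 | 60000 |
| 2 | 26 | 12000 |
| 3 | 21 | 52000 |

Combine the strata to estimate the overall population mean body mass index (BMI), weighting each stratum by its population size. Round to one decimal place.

Σ Nₕ·x̄ₕ = 38×60000 + 26×12000 + 21×52000
  = 2280000 + 312000 + 1092000 = 3684000
Σ Nₕ = 60000 + 12000 + 52000 = 124000
Overall mean = 3684000 / 124000 = 29.709677

29.7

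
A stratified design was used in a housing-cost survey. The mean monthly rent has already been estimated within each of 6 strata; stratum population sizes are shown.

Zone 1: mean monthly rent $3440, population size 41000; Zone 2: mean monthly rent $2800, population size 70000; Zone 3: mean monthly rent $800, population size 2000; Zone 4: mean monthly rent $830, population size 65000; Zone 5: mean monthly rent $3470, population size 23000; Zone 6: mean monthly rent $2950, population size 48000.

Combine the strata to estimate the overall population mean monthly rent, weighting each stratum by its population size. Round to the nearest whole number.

Σ Nₕ·x̄ₕ = 3440×41000 + 2800×70000 + 800×2000 + 830×65000 + 3470×23000 + 2950×48000
  = 141040000 + 196000000 + 1600000 + 53950000 + 79810000 + 141600000 = 614000000
Σ Nₕ = 41000 + 70000 + 2000 + 65000 + 23000 + 48000 = 249000
Overall mean = 614000000 / 249000 = 2465.8635

2466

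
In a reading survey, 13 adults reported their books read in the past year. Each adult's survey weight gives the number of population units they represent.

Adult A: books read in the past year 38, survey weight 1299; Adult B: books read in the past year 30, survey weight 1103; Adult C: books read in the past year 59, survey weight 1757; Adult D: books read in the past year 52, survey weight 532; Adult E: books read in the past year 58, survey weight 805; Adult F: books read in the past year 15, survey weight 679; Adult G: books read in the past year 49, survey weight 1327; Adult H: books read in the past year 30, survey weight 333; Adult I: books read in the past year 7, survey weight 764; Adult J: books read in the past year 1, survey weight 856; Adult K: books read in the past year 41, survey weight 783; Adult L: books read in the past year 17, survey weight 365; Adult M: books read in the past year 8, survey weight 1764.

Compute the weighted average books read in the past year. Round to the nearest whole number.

33

Weighted sum = 404291
Sum of weights = 12367
Weighted mean = 404291 / 12367 = 32.691113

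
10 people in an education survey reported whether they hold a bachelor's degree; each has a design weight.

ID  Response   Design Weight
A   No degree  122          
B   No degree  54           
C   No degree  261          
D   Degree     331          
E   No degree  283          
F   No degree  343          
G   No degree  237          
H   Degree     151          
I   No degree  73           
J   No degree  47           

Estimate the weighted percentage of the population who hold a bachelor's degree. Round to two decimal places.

25.34

Sum of weights for 'Degree' = 331 + 151 = 482
Total weight = 122 + 54 + 261 + 331 + 283 + 343 + 237 + 151 + 73 + 47 = 1902
Weighted proportion = 482 / 1902 = 0.25341746 → 25.341746%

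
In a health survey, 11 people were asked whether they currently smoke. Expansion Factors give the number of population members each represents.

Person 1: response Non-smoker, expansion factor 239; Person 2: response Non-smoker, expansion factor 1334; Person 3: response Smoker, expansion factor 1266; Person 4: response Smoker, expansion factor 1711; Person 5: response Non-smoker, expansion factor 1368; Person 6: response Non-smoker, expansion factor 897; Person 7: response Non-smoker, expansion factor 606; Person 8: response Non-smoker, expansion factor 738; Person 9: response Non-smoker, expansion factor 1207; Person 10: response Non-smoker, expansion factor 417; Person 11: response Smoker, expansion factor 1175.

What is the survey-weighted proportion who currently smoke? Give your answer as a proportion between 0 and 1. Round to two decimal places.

Sum of weights for 'Smoker' = 1266 + 1711 + 1175 = 4152
Total weight = 239 + 1334 + 1266 + 1711 + 1368 + 897 + 606 + 738 + 1207 + 417 + 1175 = 10958
Weighted proportion = 4152 / 10958 = 0.37890126

0.38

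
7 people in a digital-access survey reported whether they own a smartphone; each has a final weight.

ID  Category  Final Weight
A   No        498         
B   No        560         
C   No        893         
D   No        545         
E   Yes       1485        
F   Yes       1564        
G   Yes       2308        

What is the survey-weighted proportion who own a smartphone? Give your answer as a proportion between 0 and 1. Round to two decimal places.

Sum of weights for 'Yes' = 1485 + 1564 + 2308 = 5357
Total weight = 498 + 560 + 893 + 545 + 1485 + 1564 + 2308 = 7853
Weighted proportion = 5357 / 7853 = 0.68215968

0.68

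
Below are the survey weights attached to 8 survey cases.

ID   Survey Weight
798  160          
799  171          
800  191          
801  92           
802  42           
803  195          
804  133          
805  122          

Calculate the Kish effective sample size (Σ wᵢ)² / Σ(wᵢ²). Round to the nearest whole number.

7

Σ wᵢ = 160 + 171 + 191 + 92 + 42 + 195 + 133 + 122 = 1106
Σ wᵢ² = 25600 + 29241 + 36481 + 8464 + 1764 + 38025 + 17689 + 14884 = 172148
n_eff = 1106² / 172148 = 1223236 / 172148 = 7.105723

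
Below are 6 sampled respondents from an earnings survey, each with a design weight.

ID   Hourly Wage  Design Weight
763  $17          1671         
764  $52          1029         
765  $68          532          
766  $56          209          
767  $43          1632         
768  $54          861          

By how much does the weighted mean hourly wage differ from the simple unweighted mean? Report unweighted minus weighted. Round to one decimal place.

6.8

Unweighted sum = 17 + 52 + 68 + 56 + 43 + 54 = 290
Unweighted mean = 290 / 6 = 48.333333
Weighted sum = 17×1671 + 52×1029 + 68×532 + 56×209 + 43×1632 + 54×861
  = 28407 + 53508 + 36176 + 11704 + 70176 + 46494 = 246465
Sum of weights = 5934
Weighted mean = 246465 / 5934 = 41.534378
Difference (unweighted minus weighted) = 6.7989552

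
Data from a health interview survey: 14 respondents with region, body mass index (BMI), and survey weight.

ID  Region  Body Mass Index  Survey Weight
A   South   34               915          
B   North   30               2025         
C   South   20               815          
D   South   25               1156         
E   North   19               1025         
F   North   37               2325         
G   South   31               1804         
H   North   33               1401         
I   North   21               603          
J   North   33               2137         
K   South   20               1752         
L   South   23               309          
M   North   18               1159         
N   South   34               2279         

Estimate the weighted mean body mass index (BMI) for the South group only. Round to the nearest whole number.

28

South rows: A, C, D, G, K, L, N
Weighted sum = 251867
Sum of weights = 915 + 815 + 1156 + 1804 + 1752 + 309 + 2279 = 9030
Weighted mean = 251867 / 9030 = 27.892248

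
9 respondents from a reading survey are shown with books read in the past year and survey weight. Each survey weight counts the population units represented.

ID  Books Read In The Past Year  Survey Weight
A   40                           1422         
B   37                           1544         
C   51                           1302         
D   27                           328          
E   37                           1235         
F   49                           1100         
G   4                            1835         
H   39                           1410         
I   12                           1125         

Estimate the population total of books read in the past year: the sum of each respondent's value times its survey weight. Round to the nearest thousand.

Weighted total = 40×1422 + 37×1544 + 51×1302 + 27×328 + 37×1235 + 49×1100 + 4×1835 + 39×1410 + 12×1125
  = 56880 + 57128 + 66402 + 8856 + 45695 + 53900 + 7340 + 54990 + 13500 = 364691

365000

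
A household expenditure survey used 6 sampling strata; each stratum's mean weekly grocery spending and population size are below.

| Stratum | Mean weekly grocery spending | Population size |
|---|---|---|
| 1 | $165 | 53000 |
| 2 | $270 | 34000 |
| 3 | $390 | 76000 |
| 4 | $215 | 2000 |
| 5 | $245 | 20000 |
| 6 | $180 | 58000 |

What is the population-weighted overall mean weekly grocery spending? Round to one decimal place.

260.6

Σ Nₕ·x̄ₕ = 165×53000 + 270×34000 + 390×76000 + 215×2000 + 245×20000 + 180×58000
  = 8745000 + 9180000 + 29640000 + 430000 + 4900000 + 10440000 = 63335000
Σ Nₕ = 53000 + 34000 + 76000 + 2000 + 20000 + 58000 = 243000
Overall mean = 63335000 / 243000 = 260.63786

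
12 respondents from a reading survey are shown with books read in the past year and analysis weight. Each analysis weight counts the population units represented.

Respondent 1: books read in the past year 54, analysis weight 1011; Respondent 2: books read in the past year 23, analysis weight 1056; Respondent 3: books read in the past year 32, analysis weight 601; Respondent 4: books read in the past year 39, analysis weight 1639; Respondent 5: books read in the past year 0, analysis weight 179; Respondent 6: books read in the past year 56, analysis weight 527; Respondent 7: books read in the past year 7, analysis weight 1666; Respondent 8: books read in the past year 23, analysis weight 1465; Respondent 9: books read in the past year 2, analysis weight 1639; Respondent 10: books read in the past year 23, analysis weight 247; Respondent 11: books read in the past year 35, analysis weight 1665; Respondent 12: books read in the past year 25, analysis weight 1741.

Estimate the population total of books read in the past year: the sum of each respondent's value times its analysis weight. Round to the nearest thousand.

348000

Weighted total = 54×1011 + 23×1056 + 32×601 + 39×1639 + 0×179 + 56×527 + 7×1666 + 23×1465 + 2×1639 + 23×247 + 35×1665 + 25×1741
  = 347663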